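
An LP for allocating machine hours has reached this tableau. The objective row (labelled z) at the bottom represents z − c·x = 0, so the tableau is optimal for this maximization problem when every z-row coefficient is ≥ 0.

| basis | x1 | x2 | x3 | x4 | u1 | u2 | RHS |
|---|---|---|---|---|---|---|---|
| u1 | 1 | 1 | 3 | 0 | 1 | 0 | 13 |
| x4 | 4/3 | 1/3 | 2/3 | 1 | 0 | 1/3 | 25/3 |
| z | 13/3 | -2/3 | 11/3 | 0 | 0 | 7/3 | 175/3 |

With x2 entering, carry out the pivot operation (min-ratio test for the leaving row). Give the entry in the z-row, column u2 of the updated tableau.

7/3

Ratio test on column x2 — row 1: 13/1 = 13; row 2: (25/3)/(1/3) = 25. Minimum is 13 at row 1 (u1 leaves); pivot element 1.
Divide row 1 by 1; eliminate column x2 from the other rows.
z-row update in column u2: 7/3 − (-2/3)·0 = 7/3.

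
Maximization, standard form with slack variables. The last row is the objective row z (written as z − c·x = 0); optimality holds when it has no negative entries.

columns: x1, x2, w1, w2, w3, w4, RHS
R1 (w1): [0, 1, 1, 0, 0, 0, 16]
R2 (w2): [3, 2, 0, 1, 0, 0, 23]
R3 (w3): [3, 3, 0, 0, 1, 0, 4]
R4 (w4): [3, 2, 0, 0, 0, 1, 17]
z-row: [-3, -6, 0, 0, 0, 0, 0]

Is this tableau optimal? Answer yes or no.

no

The z-row has a negative entry -6 in column x2, so it is not optimal.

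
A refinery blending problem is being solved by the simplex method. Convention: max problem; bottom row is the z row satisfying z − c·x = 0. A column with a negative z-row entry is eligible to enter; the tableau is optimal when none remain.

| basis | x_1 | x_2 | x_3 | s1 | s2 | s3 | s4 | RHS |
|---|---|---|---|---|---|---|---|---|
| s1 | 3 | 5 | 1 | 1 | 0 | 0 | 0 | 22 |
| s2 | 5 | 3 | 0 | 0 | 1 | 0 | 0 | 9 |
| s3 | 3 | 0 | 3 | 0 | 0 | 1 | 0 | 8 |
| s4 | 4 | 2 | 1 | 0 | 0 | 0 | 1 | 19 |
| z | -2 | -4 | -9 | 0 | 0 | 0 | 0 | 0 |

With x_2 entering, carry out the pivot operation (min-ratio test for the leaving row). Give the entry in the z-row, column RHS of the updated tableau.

12

Ratio test on column x_2 — row 1: 22/5 = 22/5; row 2: 9/3 = 3; row 3: entry 0 ≤ 0; row 4: 19/2 = 19/2. Minimum is 3 at row 2 (s2 leaves); pivot element 3.
Divide row 2 by 3; eliminate column x_2 from the other rows.
z-row update in column RHS: 0 − (-4)·3 = 12.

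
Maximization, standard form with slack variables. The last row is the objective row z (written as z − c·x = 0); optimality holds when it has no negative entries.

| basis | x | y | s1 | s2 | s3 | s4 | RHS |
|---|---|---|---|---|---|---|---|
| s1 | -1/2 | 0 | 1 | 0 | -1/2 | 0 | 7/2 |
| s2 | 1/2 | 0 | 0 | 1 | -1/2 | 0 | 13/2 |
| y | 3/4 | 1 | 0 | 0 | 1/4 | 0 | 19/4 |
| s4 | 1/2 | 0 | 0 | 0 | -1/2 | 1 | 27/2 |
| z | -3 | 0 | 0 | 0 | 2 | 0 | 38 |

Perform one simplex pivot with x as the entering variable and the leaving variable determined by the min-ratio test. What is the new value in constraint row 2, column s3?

Ratio test on column x — row 1: entry -1/2 ≤ 0; row 2: (13/2)/(1/2) = 13; row 3: (19/4)/(3/4) = 19/3; row 4: (27/2)/(1/2) = 27. Minimum is 19/3 at row 3 (y leaves); pivot element 3/4.
Divide row 3 by 3/4; eliminate column x from the other rows.
Row 2 update in column s3: -1/2 − (1/2)·(1/3) = -2/3.

-2/3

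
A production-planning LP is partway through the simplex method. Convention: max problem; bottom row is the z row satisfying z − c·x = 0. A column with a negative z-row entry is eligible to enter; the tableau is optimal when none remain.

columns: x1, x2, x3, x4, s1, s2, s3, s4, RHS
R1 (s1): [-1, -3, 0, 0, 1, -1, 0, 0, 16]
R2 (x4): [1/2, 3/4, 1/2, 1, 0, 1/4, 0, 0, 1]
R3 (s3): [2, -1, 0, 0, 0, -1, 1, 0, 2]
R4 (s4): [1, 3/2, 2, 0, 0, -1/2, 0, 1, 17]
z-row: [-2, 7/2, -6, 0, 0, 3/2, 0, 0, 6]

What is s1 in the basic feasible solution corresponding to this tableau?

16

s1 is basic (row 1); its value is the RHS of that row, 16.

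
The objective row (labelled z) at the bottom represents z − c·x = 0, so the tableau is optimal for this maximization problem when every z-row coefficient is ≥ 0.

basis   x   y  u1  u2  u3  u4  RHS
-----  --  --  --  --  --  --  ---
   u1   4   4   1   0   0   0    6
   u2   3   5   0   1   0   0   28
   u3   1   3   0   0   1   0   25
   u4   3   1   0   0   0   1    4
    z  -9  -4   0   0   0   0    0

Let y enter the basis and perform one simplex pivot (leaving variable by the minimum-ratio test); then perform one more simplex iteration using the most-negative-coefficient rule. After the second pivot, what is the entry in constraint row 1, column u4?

Ratio test on column y — row 1: 6/4 = 3/2; row 2: 28/5 = 28/5; row 3: 25/3 = 25/3; row 4: 4/1 = 4. Minimum is 3/2 at row 1 (u1 leaves); pivot element 4.
Divide row 1 by 4; eliminate column y from the other rows.
Second iteration: most negative z-row entry is -5 in column x, so x enters.
Ratio test on column x — row 1: (3/2)/1 = 3/2; row 2: entry -2 ≤ 0; row 3: entry -2 ≤ 0; row 4: (5/2)/2 = 5/4. Minimum is 5/4 at row 4 (u4 leaves); pivot element 2.
Divide row 4 by 2; eliminate column x from the other rows.
After both pivots, the entry at constraint row 1, column u4 is -1/2.

-1/2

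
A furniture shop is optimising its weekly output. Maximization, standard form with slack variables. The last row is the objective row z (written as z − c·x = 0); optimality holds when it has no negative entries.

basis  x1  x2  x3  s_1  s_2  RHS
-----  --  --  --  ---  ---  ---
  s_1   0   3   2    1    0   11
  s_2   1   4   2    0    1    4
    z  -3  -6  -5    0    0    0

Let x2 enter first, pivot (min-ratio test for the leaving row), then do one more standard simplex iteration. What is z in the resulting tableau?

10

Ratio test on column x2 — row 1: 11/3 = 11/3; row 2: 4/4 = 1. Minimum is 1 at row 2 (s_2 leaves); pivot element 4.
Pivot on row 2; the z-row RHS becomes 0 − (-6)·1 = 6.
Next entering variable (most negative z-row entry -2): x3.
Ratio test on column x3 — row 1: 8/(1/2) = 16; row 2: 1/(1/2) = 2. Minimum is 2 at row 2 (x2 leaves); pivot element 1/2.
After the second pivot the z-row RHS is 6 − (-2)·2 = 10.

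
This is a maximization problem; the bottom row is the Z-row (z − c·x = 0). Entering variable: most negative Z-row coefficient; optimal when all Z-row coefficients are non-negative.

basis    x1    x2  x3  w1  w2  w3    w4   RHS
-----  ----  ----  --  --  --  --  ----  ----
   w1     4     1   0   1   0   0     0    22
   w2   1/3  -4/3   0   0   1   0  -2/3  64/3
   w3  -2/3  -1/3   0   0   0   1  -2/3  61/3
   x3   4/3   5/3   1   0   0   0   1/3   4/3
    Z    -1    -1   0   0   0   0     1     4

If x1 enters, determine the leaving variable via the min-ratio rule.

Column x1 entries and ratios — w1: 22/4 = 11/2; w2: (64/3)/(1/3) = 64; w3: -2/3 ≤ 0, skip; x3: (4/3)/(4/3) = 1.
Smallest ratio is 1 in the row of x3, so x3 leaves.

x3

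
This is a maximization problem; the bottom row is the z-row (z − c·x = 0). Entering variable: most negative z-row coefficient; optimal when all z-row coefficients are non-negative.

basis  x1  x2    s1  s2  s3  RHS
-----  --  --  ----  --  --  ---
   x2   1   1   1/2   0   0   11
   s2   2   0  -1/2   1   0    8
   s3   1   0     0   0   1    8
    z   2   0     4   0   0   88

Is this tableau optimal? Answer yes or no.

yes

Every z-row coefficient is ≥ 0, so the tableau is optimal.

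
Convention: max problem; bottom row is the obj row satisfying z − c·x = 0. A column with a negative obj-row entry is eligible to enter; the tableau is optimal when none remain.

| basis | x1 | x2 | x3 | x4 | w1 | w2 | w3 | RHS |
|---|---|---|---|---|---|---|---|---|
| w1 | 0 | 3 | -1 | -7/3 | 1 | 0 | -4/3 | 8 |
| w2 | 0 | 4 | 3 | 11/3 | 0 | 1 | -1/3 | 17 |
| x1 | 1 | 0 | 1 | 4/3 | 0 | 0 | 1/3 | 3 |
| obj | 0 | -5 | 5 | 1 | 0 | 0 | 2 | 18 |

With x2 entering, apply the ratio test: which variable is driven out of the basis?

w1

Column x2 entries and ratios — w1: 8/3 = 8/3; w2: 17/4 = 17/4; x1: 0 ≤ 0, skip.
Smallest ratio is 8/3 in the row of w1, so w1 leaves.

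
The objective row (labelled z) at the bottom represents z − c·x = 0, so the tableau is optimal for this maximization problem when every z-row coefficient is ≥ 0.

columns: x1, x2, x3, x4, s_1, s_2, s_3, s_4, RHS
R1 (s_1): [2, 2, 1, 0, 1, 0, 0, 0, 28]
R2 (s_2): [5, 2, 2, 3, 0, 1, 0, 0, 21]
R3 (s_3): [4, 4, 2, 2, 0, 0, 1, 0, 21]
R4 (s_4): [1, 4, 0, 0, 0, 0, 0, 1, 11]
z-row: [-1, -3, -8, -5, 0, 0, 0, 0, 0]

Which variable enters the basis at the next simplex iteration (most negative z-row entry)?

Negative z-row entries: x1: -1, x2: -3, x3: -8, x4: -5.
The most negative is -8 in column x3, so x3 enters.

x3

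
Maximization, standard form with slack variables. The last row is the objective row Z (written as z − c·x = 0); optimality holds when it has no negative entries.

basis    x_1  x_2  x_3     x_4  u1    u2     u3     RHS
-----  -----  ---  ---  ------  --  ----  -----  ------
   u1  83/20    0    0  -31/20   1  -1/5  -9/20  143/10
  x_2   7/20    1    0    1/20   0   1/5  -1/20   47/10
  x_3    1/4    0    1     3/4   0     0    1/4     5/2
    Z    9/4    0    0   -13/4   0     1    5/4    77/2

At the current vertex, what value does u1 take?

143/10

u1 is basic (row 1); its value is the RHS of that row, 143/10.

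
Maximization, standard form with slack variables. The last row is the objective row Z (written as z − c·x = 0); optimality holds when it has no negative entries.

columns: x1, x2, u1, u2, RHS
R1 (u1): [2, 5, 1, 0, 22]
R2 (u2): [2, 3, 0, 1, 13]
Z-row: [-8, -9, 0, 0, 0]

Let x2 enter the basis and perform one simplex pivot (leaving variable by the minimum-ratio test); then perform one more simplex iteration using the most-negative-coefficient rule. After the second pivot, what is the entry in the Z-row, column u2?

Ratio test on column x2 — row 1: 22/5 = 22/5; row 2: 13/3 = 13/3. Minimum is 13/3 at row 2 (u2 leaves); pivot element 3.
Divide row 2 by 3; eliminate column x2 from the other rows.
Second iteration: most negative Z-row entry is -2 in column x1, so x1 enters.
Ratio test on column x1 — row 1: entry -4/3 ≤ 0; row 2: (13/3)/(2/3) = 13/2. Minimum is 13/2 at row 2 (x2 leaves); pivot element 2/3.
Divide row 2 by 2/3; eliminate column x1 from the other rows.
After both pivots, the entry at the Z-row, column u2 is 4.

4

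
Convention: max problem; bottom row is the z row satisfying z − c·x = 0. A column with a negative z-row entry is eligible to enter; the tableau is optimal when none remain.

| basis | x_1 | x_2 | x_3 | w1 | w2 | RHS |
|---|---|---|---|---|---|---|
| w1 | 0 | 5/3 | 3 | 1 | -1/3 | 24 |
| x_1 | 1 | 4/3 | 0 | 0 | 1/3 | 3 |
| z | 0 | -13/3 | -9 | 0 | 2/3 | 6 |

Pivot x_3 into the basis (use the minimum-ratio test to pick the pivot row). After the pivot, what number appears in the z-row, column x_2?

2/3

Ratio test on column x_3 — row 1: 24/3 = 8; row 2: entry 0 ≤ 0. Minimum is 8 at row 1 (w1 leaves); pivot element 3.
Divide row 1 by 3; eliminate column x_3 from the other rows.
z-row update in column x_2: -13/3 − (-9)·(5/9) = 2/3.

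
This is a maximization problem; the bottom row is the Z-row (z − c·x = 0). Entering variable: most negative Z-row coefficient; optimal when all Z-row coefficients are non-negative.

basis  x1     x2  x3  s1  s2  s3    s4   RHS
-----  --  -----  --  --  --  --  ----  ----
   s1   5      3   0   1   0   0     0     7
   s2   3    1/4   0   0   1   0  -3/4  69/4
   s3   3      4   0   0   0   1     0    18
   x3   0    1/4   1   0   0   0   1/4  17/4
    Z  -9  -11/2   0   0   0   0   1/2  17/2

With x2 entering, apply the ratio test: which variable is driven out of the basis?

s1

Column x2 entries and ratios — s1: 7/3 = 7/3; s2: (69/4)/(1/4) = 69; s3: 18/4 = 9/2; x3: (17/4)/(1/4) = 17.
Smallest ratio is 7/3 in the row of s1, so s1 leaves.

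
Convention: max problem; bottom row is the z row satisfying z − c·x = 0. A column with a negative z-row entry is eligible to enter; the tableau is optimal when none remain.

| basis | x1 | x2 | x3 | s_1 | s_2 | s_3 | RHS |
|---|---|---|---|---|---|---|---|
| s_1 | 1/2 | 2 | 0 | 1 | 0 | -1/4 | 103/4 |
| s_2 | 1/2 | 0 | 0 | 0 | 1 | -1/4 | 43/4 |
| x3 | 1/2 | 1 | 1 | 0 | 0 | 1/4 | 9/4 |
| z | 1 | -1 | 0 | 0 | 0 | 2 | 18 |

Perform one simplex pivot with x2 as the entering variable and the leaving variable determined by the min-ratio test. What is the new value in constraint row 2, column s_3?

Ratio test on column x2 — row 1: (103/4)/2 = 103/8; row 2: entry 0 ≤ 0; row 3: (9/4)/1 = 9/4. Minimum is 9/4 at row 3 (x3 leaves); pivot element 1.
Divide row 3 by 1; eliminate column x2 from the other rows.
Row 2 update in column s_3: -1/4 − 0·(1/4) = -1/4.

-1/4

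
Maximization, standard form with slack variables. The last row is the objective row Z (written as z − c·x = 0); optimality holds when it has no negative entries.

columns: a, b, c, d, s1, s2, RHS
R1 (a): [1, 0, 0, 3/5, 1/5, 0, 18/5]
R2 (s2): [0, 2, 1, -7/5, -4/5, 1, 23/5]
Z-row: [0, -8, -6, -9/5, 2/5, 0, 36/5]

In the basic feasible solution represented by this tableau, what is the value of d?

0

d is not in the basis, so in the current basic feasible solution d = 0.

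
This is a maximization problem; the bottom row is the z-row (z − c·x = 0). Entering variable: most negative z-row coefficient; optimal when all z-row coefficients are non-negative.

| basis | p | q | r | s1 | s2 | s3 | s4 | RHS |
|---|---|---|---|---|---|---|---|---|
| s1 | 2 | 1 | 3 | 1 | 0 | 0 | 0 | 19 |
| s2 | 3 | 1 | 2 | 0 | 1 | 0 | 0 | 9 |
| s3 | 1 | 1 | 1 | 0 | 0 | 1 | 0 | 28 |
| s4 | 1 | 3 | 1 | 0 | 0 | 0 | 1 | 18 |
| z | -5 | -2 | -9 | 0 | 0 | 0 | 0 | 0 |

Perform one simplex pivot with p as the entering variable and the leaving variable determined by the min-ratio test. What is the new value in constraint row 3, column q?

2/3

Ratio test on column p — row 1: 19/2 = 19/2; row 2: 9/3 = 3; row 3: 28/1 = 28; row 4: 18/1 = 18. Minimum is 3 at row 2 (s2 leaves); pivot element 3.
Divide row 2 by 3; eliminate column p from the other rows.
Row 3 update in column q: 1 − 1·(1/3) = 2/3.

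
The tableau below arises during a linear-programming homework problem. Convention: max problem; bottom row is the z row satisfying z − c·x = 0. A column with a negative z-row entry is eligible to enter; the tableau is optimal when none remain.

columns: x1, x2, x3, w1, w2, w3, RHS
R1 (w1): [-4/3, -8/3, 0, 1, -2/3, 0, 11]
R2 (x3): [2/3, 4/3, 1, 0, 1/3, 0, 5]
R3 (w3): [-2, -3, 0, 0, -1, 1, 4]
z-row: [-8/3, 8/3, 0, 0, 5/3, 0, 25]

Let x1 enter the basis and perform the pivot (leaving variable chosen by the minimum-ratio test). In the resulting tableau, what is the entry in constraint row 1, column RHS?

Ratio test on column x1 — row 1: entry -4/3 ≤ 0; row 2: 5/(2/3) = 15/2; row 3: entry -2 ≤ 0. Minimum is 15/2 at row 2 (x3 leaves); pivot element 2/3.
Divide row 2 by 2/3; eliminate column x1 from the other rows.
Row 1 update in column RHS: 11 − (-4/3)·(15/2) = 21.

21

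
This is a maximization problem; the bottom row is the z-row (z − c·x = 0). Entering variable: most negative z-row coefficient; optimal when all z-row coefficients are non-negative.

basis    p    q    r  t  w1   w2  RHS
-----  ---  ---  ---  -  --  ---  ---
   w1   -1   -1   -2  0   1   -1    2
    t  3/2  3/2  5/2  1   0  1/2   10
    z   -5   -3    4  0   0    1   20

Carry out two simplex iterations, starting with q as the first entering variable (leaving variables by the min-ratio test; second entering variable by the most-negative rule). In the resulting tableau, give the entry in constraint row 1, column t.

Ratio test on column q — row 1: entry -1 ≤ 0; row 2: 10/(3/2) = 20/3. Minimum is 20/3 at row 2 (t leaves); pivot element 3/2.
Divide row 2 by 3/2; eliminate column q from the other rows.
Second iteration: most negative z-row entry is -2 in column p, so p enters.
Ratio test on column p — row 1: entry 0 ≤ 0; row 2: (20/3)/1 = 20/3. Minimum is 20/3 at row 2 (q leaves); pivot element 1.
Divide row 2 by 1; eliminate column p from the other rows.
After both pivots, the entry at constraint row 1, column t is 2/3.

2/3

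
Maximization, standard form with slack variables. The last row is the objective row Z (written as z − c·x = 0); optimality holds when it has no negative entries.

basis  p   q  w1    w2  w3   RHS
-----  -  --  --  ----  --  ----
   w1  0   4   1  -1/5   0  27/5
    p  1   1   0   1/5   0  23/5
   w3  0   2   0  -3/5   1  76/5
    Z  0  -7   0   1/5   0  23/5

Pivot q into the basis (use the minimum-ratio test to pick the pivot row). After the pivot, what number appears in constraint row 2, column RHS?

Ratio test on column q — row 1: (27/5)/4 = 27/20; row 2: (23/5)/1 = 23/5; row 3: (76/5)/2 = 38/5. Minimum is 27/20 at row 1 (w1 leaves); pivot element 4.
Divide row 1 by 4; eliminate column q from the other rows.
Row 2 update in column RHS: 23/5 − 1·(27/20) = 13/4.

13/4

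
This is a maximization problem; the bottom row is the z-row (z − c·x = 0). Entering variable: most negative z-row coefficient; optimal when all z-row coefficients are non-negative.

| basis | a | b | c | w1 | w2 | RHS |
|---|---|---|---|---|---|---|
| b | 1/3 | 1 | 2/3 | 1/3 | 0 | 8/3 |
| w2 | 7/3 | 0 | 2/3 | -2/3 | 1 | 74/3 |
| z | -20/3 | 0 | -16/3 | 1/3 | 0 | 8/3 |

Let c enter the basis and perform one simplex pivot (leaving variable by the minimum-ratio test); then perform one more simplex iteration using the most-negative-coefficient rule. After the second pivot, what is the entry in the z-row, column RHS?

56

Ratio test on column c — row 1: (8/3)/(2/3) = 4; row 2: (74/3)/(2/3) = 37. Minimum is 4 at row 1 (b leaves); pivot element 2/3.
Divide row 1 by 2/3; eliminate column c from the other rows.
Second iteration: most negative z-row entry is -4 in column a, so a enters.
Ratio test on column a — row 1: 4/(1/2) = 8; row 2: 22/2 = 11. Minimum is 8 at row 1 (c leaves); pivot element 1/2.
Divide row 1 by 1/2; eliminate column a from the other rows.
After both pivots, the entry at the z-row, column RHS is 56.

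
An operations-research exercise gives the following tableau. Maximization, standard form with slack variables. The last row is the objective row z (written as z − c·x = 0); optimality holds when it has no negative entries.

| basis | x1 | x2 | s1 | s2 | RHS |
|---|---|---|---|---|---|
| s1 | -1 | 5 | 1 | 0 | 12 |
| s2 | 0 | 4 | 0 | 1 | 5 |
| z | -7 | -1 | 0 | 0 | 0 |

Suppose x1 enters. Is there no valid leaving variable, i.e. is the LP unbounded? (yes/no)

Every constraint-row entry in column x1 is ≤ 0, so increasing x1 is unbounded.

yes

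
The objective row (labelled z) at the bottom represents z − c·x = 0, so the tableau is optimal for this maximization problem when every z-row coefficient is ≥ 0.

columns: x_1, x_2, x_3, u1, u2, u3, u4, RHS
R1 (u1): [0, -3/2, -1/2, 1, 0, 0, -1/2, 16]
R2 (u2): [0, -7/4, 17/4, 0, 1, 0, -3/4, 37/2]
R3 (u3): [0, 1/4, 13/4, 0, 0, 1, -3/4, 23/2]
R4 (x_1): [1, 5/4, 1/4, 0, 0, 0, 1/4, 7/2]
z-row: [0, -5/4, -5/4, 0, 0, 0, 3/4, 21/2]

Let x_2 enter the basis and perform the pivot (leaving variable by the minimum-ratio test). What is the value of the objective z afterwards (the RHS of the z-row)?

14

Ratio test on column x_2 — row 1: entry -3/2 ≤ 0; row 2: entry -7/4 ≤ 0; row 3: (23/2)/(1/4) = 46; row 4: (7/2)/(5/4) = 14/5. Minimum is 14/5 at row 4 (x_1 leaves); pivot element 5/4.
Pivot on row 4; the z-row RHS becomes 21/2 − (-5/4)·(14/5) = 14.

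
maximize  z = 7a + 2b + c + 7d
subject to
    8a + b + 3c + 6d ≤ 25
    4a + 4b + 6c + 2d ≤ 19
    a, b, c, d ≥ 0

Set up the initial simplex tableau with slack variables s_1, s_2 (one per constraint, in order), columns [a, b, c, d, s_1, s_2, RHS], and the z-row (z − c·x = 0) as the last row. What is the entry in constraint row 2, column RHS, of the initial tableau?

19

The RHS of constraint 2 is b_2 = 19.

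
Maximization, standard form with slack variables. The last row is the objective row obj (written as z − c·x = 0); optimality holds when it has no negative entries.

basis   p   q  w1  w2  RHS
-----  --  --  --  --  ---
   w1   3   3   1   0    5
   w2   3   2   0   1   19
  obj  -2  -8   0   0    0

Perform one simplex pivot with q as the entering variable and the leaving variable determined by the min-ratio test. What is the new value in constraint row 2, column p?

Ratio test on column q — row 1: 5/3 = 5/3; row 2: 19/2 = 19/2. Minimum is 5/3 at row 1 (w1 leaves); pivot element 3.
Divide row 1 by 3; eliminate column q from the other rows.
Row 2 update in column p: 3 − 2·1 = 1.

1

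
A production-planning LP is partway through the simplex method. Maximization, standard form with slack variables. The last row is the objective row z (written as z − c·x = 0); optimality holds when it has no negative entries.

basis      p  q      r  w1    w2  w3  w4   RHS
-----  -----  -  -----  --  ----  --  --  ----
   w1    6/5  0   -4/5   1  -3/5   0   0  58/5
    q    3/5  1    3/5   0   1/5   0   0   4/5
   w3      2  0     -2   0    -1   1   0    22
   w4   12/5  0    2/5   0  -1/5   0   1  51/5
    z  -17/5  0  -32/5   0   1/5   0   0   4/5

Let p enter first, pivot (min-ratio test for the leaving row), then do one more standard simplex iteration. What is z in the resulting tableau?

Ratio test on column p — row 1: (58/5)/(6/5) = 29/3; row 2: (4/5)/(3/5) = 4/3; row 3: 22/2 = 11; row 4: (51/5)/(12/5) = 17/4. Minimum is 4/3 at row 2 (q leaves); pivot element 3/5.
Pivot on row 2; the z-row RHS becomes 4/5 − (-17/5)·(4/3) = 16/3.
Next entering variable (most negative z-row entry -3): r.
Ratio test on column r — row 1: entry -2 ≤ 0; row 2: (4/3)/1 = 4/3; row 3: entry -4 ≤ 0; row 4: entry -2 ≤ 0. Minimum is 4/3 at row 2 (p leaves); pivot element 1.
After the second pivot the z-row RHS is 16/3 − (-3)·(4/3) = 28/3.

28/3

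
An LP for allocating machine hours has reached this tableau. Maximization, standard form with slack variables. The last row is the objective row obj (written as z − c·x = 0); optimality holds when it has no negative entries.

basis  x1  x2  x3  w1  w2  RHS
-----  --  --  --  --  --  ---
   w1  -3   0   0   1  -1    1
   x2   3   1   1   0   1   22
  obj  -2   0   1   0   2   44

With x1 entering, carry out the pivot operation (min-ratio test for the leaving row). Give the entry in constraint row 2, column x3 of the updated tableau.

Ratio test on column x1 — row 1: entry -3 ≤ 0; row 2: 22/3 = 22/3. Minimum is 22/3 at row 2 (x2 leaves); pivot element 3.
Divide row 2 by 3; eliminate column x1 from the other rows.
In the new row 2, the x3 entry is the old entry divided by the pivot: 1/3 = 1/3.

1/3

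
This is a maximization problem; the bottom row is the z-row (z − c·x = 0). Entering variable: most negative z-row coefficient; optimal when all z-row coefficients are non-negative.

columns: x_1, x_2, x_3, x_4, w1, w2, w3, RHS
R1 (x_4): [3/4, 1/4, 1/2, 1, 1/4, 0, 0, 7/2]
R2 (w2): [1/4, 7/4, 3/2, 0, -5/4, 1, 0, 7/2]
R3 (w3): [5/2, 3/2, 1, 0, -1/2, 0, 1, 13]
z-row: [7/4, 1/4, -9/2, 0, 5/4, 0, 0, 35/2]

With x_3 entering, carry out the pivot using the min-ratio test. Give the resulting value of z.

28

Ratio test on column x_3 — row 1: (7/2)/(1/2) = 7; row 2: (7/2)/(3/2) = 7/3; row 3: 13/1 = 13. Minimum is 7/3 at row 2 (w2 leaves); pivot element 3/2.
Pivot on row 2; the z-row RHS becomes 35/2 − (-9/2)·(7/3) = 28.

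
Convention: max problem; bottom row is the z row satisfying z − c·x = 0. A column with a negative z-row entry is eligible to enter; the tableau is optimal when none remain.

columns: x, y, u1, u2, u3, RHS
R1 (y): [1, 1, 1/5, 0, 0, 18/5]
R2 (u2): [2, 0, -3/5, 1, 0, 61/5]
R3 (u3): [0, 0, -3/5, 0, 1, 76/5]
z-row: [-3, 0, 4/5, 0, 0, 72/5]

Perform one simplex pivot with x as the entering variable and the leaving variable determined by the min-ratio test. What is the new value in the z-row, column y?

3

Ratio test on column x — row 1: (18/5)/1 = 18/5; row 2: (61/5)/2 = 61/10; row 3: entry 0 ≤ 0. Minimum is 18/5 at row 1 (y leaves); pivot element 1.
Divide row 1 by 1; eliminate column x from the other rows.
z-row update in column y: 0 − (-3)·1 = 3.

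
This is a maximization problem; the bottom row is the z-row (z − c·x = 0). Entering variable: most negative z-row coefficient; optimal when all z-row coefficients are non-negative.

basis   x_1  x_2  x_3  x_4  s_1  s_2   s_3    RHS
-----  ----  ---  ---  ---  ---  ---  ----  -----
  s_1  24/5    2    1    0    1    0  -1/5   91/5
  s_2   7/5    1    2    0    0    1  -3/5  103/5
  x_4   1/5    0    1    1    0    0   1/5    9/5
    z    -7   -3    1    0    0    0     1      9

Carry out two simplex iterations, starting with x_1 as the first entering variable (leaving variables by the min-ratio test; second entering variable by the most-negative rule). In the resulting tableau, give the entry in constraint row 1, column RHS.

Ratio test on column x_1 — row 1: (91/5)/(24/5) = 91/24; row 2: (103/5)/(7/5) = 103/7; row 3: (9/5)/(1/5) = 9. Minimum is 91/24 at row 1 (s_1 leaves); pivot element 24/5.
Divide row 1 by 24/5; eliminate column x_1 from the other rows.
Second iteration: most negative z-row entry is -1/12 in column x_2, so x_2 enters.
Ratio test on column x_2 — row 1: (91/24)/(5/12) = 91/10; row 2: (367/24)/(5/12) = 367/10; row 3: entry -1/12 ≤ 0. Minimum is 91/10 at row 1 (x_1 leaves); pivot element 5/12.
Divide row 1 by 5/12; eliminate column x_2 from the other rows.
After both pivots, the entry at constraint row 1, column RHS is 91/10.

91/10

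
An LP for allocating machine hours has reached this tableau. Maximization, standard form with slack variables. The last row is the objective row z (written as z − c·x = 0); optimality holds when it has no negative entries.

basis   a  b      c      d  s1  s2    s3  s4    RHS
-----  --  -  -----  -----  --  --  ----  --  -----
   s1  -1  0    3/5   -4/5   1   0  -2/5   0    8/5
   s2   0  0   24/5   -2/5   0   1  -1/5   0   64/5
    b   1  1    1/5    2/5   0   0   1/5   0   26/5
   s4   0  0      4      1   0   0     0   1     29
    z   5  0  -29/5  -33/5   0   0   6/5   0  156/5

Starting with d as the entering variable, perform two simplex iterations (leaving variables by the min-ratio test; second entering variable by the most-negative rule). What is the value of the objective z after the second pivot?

126

Ratio test on column d — row 1: entry -4/5 ≤ 0; row 2: entry -2/5 ≤ 0; row 3: (26/5)/(2/5) = 13; row 4: 29/1 = 29. Minimum is 13 at row 3 (b leaves); pivot element 2/5.
Pivot on row 3; the z-row RHS becomes 156/5 − (-33/5)·13 = 117.
Next entering variable (most negative z-row entry -5/2): c.
Ratio test on column c — row 1: 12/1 = 12; row 2: 18/5 = 18/5; row 3: 13/(1/2) = 26; row 4: 16/(7/2) = 32/7. Minimum is 18/5 at row 2 (s2 leaves); pivot element 5.
After the second pivot the z-row RHS is 117 − (-5/2)·(18/5) = 126.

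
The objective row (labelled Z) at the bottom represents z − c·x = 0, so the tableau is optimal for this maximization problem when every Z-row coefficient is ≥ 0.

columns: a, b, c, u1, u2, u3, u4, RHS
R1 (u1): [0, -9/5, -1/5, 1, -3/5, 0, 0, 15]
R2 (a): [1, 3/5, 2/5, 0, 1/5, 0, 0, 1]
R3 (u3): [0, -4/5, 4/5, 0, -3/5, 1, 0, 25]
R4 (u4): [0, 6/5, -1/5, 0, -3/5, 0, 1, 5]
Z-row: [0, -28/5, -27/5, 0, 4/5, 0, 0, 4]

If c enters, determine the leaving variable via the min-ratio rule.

a

Column c entries and ratios — u1: -1/5 ≤ 0, skip; a: 1/(2/5) = 5/2; u3: 25/(4/5) = 125/4; u4: -1/5 ≤ 0, skip.
Smallest ratio is 5/2 in the row of a, so a leaves.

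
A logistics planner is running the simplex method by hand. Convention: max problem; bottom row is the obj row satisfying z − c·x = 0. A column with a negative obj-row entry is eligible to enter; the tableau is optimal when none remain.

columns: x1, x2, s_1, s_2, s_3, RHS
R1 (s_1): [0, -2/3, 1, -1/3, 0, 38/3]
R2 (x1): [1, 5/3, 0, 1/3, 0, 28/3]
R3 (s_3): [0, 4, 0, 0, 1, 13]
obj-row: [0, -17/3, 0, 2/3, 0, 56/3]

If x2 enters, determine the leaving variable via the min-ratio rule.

Column x2 entries and ratios — s_1: -2/3 ≤ 0, skip; x1: (28/3)/(5/3) = 28/5; s_3: 13/4 = 13/4.
Smallest ratio is 13/4 in the row of s_3, so s_3 leaves.

s_3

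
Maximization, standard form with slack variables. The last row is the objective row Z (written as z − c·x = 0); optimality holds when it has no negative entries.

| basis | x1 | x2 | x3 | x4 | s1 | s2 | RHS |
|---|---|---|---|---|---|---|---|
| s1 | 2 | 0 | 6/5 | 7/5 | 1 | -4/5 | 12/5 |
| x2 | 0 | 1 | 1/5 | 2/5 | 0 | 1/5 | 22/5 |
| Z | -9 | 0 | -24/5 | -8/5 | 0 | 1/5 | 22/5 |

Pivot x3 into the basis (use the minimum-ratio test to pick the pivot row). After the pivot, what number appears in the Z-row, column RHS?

14

Ratio test on column x3 — row 1: (12/5)/(6/5) = 2; row 2: (22/5)/(1/5) = 22. Minimum is 2 at row 1 (s1 leaves); pivot element 6/5.
Divide row 1 by 6/5; eliminate column x3 from the other rows.
Z-row update in column RHS: 22/5 − (-24/5)·2 = 14.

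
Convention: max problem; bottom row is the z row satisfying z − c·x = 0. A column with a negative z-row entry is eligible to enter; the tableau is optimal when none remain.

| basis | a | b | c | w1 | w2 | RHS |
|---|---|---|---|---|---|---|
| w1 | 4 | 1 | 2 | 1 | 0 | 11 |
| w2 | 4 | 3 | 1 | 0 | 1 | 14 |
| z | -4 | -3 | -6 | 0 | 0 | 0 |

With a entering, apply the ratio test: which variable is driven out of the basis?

Column a entries and ratios — w1: 11/4 = 11/4; w2: 14/4 = 7/2.
Smallest ratio is 11/4 in the row of w1, so w1 leaves.

w1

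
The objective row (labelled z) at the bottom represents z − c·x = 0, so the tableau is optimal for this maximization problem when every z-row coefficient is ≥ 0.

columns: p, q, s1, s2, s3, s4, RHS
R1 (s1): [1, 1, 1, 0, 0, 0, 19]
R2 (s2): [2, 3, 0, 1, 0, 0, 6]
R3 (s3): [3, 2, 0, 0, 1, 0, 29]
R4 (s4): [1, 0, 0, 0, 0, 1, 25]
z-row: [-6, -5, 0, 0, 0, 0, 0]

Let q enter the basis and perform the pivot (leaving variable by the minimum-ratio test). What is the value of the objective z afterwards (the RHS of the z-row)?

Ratio test on column q — row 1: 19/1 = 19; row 2: 6/3 = 2; row 3: 29/2 = 29/2; row 4: entry 0 ≤ 0. Minimum is 2 at row 2 (s2 leaves); pivot element 3.
Pivot on row 2; the z-row RHS becomes 0 − (-5)·2 = 10.

10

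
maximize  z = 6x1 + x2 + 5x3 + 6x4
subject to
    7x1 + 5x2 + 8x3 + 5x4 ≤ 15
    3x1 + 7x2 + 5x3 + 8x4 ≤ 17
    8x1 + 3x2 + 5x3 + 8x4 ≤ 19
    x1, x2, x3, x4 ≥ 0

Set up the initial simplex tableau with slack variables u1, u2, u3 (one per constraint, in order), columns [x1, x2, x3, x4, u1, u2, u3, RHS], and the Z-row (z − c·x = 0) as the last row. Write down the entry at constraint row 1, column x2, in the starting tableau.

Constraint 1 has coefficient 5 on x2.

5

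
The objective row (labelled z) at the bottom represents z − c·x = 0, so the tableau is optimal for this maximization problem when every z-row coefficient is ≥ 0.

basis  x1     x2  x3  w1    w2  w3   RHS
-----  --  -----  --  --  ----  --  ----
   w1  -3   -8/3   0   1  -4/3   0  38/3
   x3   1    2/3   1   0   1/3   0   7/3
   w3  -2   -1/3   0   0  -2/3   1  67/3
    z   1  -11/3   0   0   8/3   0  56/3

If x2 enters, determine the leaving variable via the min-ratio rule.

x3

Column x2 entries and ratios — w1: -8/3 ≤ 0, skip; x3: (7/3)/(2/3) = 7/2; w3: -1/3 ≤ 0, skip.
Smallest ratio is 7/2 in the row of x3, so x3 leaves.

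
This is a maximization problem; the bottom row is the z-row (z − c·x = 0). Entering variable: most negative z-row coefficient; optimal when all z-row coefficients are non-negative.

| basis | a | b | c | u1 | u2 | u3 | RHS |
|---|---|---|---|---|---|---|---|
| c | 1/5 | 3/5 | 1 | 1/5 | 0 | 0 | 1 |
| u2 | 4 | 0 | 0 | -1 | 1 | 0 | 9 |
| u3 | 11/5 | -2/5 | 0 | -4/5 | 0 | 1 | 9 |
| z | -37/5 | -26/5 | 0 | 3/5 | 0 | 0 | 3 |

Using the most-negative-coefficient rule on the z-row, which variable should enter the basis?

Negative z-row entries: a: -37/5, b: -26/5.
The most negative is -37/5 in column a, so a enters.

a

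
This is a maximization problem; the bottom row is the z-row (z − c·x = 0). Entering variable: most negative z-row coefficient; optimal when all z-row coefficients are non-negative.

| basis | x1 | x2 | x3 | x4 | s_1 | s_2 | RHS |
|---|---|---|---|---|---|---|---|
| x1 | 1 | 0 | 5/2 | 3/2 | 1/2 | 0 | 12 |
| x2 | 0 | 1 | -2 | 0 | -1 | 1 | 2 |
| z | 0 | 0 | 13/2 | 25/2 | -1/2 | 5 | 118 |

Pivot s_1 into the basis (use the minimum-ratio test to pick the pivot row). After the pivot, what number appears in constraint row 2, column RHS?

26

Ratio test on column s_1 — row 1: 12/(1/2) = 24; row 2: entry -1 ≤ 0. Minimum is 24 at row 1 (x1 leaves); pivot element 1/2.
Divide row 1 by 1/2; eliminate column s_1 from the other rows.
Row 2 update in column RHS: 2 − (-1)·24 = 26.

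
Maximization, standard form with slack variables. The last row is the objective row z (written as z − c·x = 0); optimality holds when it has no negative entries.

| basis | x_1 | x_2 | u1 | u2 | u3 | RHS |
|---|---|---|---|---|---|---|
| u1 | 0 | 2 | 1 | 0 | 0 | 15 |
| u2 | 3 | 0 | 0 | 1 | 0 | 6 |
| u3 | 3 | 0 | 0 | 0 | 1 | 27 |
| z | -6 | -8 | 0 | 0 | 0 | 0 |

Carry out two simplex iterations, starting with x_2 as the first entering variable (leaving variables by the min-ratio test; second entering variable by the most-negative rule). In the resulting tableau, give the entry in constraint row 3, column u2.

Ratio test on column x_2 — row 1: 15/2 = 15/2; row 2: entry 0 ≤ 0; row 3: entry 0 ≤ 0. Minimum is 15/2 at row 1 (u1 leaves); pivot element 2.
Divide row 1 by 2; eliminate column x_2 from the other rows.
Second iteration: most negative z-row entry is -6 in column x_1, so x_1 enters.
Ratio test on column x_1 — row 1: entry 0 ≤ 0; row 2: 6/3 = 2; row 3: 27/3 = 9. Minimum is 2 at row 2 (u2 leaves); pivot element 3.
Divide row 2 by 3; eliminate column x_1 from the other rows.
After both pivots, the entry at constraint row 3, column u2 is -1.

-1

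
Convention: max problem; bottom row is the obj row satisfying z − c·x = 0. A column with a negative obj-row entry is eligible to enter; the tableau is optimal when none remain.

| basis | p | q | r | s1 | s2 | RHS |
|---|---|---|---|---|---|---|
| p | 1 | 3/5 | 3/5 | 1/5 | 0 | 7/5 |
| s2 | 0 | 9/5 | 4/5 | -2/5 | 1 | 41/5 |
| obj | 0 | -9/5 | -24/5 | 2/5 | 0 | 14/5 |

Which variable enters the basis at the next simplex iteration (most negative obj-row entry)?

Negative obj-row entries: q: -9/5, r: -24/5.
The most negative is -24/5 in column r, so r enters.

r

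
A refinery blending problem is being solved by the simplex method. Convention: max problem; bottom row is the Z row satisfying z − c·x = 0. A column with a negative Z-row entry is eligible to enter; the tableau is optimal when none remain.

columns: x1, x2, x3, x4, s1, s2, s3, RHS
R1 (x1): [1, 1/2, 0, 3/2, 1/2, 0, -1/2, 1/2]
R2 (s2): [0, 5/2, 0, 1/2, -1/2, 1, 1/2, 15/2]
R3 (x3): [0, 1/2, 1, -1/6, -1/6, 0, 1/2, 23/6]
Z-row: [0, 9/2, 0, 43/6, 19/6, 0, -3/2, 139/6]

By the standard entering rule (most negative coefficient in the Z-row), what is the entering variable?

Negative Z-row entries: s3: -3/2.
The most negative is -3/2 in column s3, so s3 enters.

s3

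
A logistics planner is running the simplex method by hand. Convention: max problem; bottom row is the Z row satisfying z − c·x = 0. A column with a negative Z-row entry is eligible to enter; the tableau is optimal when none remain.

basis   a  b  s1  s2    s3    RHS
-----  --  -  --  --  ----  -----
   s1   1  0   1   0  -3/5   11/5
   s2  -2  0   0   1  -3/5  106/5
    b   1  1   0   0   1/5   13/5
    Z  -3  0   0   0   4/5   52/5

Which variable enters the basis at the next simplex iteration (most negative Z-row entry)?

Negative Z-row entries: a: -3.
The most negative is -3 in column a, so a enters.

a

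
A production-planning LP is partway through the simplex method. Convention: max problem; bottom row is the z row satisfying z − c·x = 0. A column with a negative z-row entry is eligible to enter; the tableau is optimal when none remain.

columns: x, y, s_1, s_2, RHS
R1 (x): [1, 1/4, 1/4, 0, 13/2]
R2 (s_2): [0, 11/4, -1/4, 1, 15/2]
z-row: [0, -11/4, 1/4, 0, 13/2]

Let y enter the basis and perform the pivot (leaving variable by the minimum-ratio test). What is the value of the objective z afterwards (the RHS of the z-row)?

Ratio test on column y — row 1: (13/2)/(1/4) = 26; row 2: (15/2)/(11/4) = 30/11. Minimum is 30/11 at row 2 (s_2 leaves); pivot element 11/4.
Pivot on row 2; the z-row RHS becomes 13/2 − (-11/4)·(30/11) = 14.

14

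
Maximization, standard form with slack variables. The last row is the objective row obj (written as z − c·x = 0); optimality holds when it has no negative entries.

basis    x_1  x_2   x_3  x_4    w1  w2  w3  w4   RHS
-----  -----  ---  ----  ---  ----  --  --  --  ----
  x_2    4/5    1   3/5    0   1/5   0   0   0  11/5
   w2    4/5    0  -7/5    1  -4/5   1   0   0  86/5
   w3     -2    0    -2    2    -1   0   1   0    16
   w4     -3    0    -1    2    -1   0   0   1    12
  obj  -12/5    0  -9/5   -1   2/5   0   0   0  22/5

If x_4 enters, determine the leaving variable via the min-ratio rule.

Column x_4 entries and ratios — x_2: 0 ≤ 0, skip; w2: (86/5)/1 = 86/5; w3: 16/2 = 8; w4: 12/2 = 6.
Smallest ratio is 6 in the row of w4, so w4 leaves.

w4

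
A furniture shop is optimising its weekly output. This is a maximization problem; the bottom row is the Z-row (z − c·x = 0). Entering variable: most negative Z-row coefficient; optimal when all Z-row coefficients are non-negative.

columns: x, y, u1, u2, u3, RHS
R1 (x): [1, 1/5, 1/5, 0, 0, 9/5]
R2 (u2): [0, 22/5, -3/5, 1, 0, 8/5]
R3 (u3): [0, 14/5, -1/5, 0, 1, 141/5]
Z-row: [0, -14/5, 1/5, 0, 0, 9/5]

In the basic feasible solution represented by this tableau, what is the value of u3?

u3 is basic (row 3); its value is the RHS of that row, 141/5.

141/5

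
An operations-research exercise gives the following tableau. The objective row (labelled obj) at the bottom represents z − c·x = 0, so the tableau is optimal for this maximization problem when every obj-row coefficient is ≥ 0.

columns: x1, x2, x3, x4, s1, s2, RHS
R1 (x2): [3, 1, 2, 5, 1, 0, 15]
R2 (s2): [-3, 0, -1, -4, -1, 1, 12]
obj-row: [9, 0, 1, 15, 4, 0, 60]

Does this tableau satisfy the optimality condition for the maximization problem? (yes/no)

Every obj-row coefficient is ≥ 0, so the tableau is optimal.

yes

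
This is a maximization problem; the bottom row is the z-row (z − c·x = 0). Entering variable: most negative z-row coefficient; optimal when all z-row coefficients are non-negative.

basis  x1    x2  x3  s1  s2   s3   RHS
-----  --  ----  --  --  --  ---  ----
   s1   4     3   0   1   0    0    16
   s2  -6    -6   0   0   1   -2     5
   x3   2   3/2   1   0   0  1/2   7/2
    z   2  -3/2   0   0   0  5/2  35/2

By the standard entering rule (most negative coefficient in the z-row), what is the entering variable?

x2

Negative z-row entries: x2: -3/2.
The most negative is -3/2 in column x2, so x2 enters.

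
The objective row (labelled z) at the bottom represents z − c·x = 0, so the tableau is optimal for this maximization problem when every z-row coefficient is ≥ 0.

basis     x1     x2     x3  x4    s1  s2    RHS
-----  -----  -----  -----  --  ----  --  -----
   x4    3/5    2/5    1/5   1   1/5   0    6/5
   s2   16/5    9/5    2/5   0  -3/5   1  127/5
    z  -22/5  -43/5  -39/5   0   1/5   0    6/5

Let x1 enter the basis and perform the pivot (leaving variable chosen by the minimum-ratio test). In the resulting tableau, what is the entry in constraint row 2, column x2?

Ratio test on column x1 — row 1: (6/5)/(3/5) = 2; row 2: (127/5)/(16/5) = 127/16. Minimum is 2 at row 1 (x4 leaves); pivot element 3/5.
Divide row 1 by 3/5; eliminate column x1 from the other rows.
Row 2 update in column x2: 9/5 − (16/5)·(2/3) = -1/3.

-1/3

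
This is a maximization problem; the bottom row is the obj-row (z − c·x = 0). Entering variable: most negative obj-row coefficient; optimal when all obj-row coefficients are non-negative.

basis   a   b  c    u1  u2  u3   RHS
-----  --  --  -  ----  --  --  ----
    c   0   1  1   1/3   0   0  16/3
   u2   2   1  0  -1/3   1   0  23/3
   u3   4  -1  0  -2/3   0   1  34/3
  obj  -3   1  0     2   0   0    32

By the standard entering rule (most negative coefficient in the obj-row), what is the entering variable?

a

Negative obj-row entries: a: -3.
The most negative is -3 in column a, so a enters.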